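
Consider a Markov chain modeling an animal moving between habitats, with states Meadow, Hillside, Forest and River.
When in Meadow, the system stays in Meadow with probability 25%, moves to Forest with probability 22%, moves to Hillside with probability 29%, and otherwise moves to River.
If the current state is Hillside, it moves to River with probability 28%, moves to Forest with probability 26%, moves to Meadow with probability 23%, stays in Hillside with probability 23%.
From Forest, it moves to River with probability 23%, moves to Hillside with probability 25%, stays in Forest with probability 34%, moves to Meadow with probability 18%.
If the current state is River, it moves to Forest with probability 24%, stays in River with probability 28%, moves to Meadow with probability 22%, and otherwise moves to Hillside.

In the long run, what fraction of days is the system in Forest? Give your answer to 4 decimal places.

Let the stationary distribution be π with π = πP and π_1 + π_2 + π_3 + π_4 = 1.
π_1 = 0.25·π_1 + 0.23·π_2 + 0.18·π_3 + 0.22·π_4
π_2 = 0.29·π_1 + 0.23·π_2 + 0.25·π_3 + 0.26·π_4
π_3 = 0.22·π_1 + 0.26·π_2 + 0.34·π_3 + 0.24·π_4
Solving with the normalization constraint gives π = (0.2184, 0.2562, 0.2675, 0.2579).
So the stationary probability of Forest is 0.2675.

0.2675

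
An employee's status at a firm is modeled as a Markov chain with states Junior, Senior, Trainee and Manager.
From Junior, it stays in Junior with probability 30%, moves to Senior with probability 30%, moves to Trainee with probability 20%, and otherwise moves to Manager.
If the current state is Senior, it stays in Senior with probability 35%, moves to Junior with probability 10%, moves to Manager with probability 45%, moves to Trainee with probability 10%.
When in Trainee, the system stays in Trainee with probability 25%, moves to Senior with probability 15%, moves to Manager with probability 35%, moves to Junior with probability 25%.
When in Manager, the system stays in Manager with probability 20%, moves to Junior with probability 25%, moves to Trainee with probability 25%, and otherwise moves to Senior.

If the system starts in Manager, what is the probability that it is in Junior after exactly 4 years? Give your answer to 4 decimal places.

0.2182

Propagate the distribution vector 4 years from Manager.
After 0 years: (0.0000, 0.0000, 0.0000, 1.0000)
After 1 year: (0.2500, 0.3000, 0.2500, 0.2000)
After 2 years: (0.2175, 0.2775, 0.1925, 0.3125)
After 3 years: (0.2193, 0.2850, 0.1975, 0.2983)
After 4 years: (0.2182, 0.2846, 0.1963, 0.3009)
P(in Junior after 4 years) = 0.2182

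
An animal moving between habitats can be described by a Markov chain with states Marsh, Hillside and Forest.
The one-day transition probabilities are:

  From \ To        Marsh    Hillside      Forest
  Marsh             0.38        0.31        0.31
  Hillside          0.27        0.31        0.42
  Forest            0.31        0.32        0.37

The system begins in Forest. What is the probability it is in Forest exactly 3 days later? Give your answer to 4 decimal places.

Propagate the distribution vector 3 days from Forest.
After 0 days: (0.0000, 0.0000, 1.0000)
After 1 day: (0.3100, 0.3200, 0.3700)
After 2 days: (0.3189, 0.3137, 0.3674)
After 3 days: (0.3198, 0.3137, 0.3666)
P(in Forest after 3 days) = 0.3666

0.3666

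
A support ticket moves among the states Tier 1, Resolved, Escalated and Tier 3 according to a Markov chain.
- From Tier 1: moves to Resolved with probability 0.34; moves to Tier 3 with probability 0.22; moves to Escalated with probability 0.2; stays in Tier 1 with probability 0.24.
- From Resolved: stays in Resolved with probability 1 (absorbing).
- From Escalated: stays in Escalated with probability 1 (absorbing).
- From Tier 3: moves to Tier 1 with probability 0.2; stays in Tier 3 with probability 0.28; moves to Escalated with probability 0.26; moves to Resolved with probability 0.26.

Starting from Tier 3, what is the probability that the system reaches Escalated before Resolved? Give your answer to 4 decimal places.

0.4722

Let h(s) be the probability of absorption at Escalated starting from transient state s. Then h(Escalated) = 1 and h(Resolved) = 0. By first-step analysis:
h(Tier 1) = 0.24·h(Tier 1) + 0.34·0 + 0.2·1 + 0.22·h(Tier 3)
h(Tier 3) = 0.2·h(Tier 1) + 0.26·0 + 0.26·1 + 0.28·h(Tier 3)
Solving: h(Tier 1) = 0.3998, h(Tier 3) = 0.4722.
Starting from Tier 3, the probability is 0.4722.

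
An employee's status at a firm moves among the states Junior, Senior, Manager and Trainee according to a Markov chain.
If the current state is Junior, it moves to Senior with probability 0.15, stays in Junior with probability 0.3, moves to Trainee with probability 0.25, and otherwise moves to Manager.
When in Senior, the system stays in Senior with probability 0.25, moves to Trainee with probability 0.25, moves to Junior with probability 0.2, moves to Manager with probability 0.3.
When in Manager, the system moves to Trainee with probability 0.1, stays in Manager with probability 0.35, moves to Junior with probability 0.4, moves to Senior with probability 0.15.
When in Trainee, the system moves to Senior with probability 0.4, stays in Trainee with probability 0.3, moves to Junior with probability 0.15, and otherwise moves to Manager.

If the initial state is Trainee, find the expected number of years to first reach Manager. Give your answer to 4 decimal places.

4.4444

Let t(s) be the expected number of years to first reach Manager from state s, with t(Manager) = 0. Conditioning on the first year:
t(Junior) = 1 + 0.3·t(Junior) + 0.15·t(Senior) + 0.25·t(Trainee)
t(Senior) = 1 + 0.2·t(Junior) + 0.25·t(Senior) + 0.25·t(Trainee)
t(Trainee) = 1 + 0.15·t(Junior) + 0.4·t(Senior) + 0.3·t(Trainee)
Solving: t(Junior) = 3.8384, t(Senior) = 3.8384, t(Trainee) = 4.4444.
Expected years from Trainee to Manager: 4.4444.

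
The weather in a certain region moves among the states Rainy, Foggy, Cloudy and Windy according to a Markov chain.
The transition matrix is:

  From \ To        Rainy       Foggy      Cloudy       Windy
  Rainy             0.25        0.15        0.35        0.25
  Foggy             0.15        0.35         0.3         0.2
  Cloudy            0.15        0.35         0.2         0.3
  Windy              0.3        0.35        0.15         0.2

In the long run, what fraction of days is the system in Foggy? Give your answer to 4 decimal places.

Let the stationary distribution be π with π = πP and π_1 + π_2 + π_3 + π_4 = 1.
π_1 = 0.25·π_1 + 0.15·π_2 + 0.15·π_3 + 0.3·π_4
π_2 = 0.15·π_1 + 0.35·π_2 + 0.35·π_3 + 0.35·π_4
π_3 = 0.35·π_1 + 0.3·π_2 + 0.2·π_3 + 0.15·π_4
Solving with the normalization constraint gives π = (0.2059, 0.3088, 0.2500, 0.2353).
So the stationary probability of Foggy is 0.3088.

0.3088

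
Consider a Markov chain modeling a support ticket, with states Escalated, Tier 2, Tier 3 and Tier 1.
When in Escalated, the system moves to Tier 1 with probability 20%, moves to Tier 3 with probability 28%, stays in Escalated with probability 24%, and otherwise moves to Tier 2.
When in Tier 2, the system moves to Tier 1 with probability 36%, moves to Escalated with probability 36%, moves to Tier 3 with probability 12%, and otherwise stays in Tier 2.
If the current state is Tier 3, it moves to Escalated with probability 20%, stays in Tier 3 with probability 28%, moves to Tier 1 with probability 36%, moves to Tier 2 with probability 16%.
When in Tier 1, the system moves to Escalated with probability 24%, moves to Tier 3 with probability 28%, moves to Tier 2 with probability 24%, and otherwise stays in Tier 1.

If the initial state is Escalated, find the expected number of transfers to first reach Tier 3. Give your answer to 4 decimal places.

4.1422

Let t(s) be the expected number of transfers to first reach Tier 3 from state s, with t(Tier 3) = 0. Conditioning on the first transfer:
t(Escalated) = 1 + 0.24·t(Escalated) + 0.28·t(Tier 2) + 0.2·t(Tier 1)
t(Tier 2) = 1 + 0.36·t(Escalated) + 0.16·t(Tier 2) + 0.36·t(Tier 1)
t(Tier 1) = 1 + 0.24·t(Escalated) + 0.24·t(Tier 2) + 0.24·t(Tier 1)
Solving: t(Escalated) = 4.1422, t(Tier 2) = 4.7304, t(Tier 1) = 4.1176.
Expected transfers from Escalated to Tier 3: 4.1422.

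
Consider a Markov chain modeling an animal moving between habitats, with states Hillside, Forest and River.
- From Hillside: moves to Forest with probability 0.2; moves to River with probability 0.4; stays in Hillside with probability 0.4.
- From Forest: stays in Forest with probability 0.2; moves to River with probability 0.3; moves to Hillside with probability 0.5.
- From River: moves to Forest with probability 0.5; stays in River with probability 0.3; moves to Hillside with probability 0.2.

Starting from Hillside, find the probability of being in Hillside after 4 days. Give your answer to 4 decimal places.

0.3634

Propagate the distribution vector 4 days from Hillside.
After 0 days: (1.0000, 0.0000, 0.0000)
After 1 day: (0.4000, 0.2000, 0.4000)
After 2 days: (0.3400, 0.3200, 0.3400)
After 3 days: (0.3640, 0.3020, 0.3340)
After 4 days: (0.3634, 0.3002, 0.3364)
P(in Hillside after 4 days) = 0.3634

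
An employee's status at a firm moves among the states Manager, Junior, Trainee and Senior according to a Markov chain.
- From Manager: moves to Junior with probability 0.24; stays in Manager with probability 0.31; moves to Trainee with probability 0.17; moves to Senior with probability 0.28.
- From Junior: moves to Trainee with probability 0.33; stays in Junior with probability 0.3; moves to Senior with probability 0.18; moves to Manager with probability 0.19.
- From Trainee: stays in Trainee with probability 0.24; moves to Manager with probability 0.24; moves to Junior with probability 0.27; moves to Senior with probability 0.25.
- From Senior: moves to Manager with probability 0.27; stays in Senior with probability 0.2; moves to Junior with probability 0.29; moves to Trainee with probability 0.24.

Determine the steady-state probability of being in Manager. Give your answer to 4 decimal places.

Let the stationary distribution be π with π = πP and π_1 + π_2 + π_3 + π_4 = 1.
π_1 = 0.31·π_1 + 0.19·π_2 + 0.24·π_3 + 0.27·π_4
π_2 = 0.24·π_1 + 0.3·π_2 + 0.27·π_3 + 0.29·π_4
π_3 = 0.17·π_1 + 0.33·π_2 + 0.24·π_3 + 0.24·π_4
Solving with the normalization constraint gives π = (0.2506, 0.2753, 0.2472, 0.2269).
So the stationary probability of Manager is 0.2506.

0.2506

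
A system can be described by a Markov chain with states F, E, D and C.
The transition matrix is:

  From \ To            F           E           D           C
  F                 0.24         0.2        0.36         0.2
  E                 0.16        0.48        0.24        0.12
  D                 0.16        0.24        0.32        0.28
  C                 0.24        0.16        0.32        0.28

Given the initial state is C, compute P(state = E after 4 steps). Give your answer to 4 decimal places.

Propagate the distribution vector 4 steps from C.
After 0 steps: (0.0000, 0.0000, 0.0000, 1.0000)
After 1 step: (0.2400, 0.1600, 0.3200, 0.2800)
After 2 steps: (0.2016, 0.2464, 0.3168, 0.2352)
After 3 steps: (0.1949, 0.2723, 0.3084, 0.2244)
After 4 steps: (0.1936, 0.2796, 0.3060, 0.2208)
P(in E after 4 steps) = 0.2796

0.2796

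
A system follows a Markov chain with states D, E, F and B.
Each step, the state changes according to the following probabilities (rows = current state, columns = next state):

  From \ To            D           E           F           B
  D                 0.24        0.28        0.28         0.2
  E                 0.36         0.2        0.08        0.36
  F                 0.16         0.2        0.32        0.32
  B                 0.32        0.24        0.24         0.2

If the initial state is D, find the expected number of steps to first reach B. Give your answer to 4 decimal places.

3.7371

Let t(s) be the expected number of steps to first reach B from state s, with t(B) = 0. Conditioning on the first step:
t(D) = 1 + 0.24·t(D) + 0.28·t(E) + 0.28·t(F)
t(E) = 1 + 0.36·t(D) + 0.2·t(E) + 0.08·t(F)
t(F) = 1 + 0.16·t(D) + 0.2·t(E) + 0.32·t(F)
Solving: t(D) = 3.7371, t(E) = 3.2627, t(F) = 3.3095.
Expected steps from D to B: 3.7371.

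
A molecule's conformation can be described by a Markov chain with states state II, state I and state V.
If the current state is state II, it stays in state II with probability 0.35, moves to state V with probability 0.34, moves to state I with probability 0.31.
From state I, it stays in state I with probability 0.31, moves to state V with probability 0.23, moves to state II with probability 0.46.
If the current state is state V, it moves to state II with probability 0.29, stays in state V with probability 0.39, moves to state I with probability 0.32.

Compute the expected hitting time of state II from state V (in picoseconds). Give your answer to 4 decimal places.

2.9081

Let t(s) be the expected number of picoseconds to first reach state II from state s, with t(state II) = 0. Conditioning on the first picosecond:
t(state I) = 1 + 0.31·t(state I) + 0.23·t(state V)
t(state V) = 1 + 0.32·t(state I) + 0.39·t(state V)
Solving: t(state I) = 2.4187, t(state V) = 2.9081.
Expected picoseconds from state V to state II: 2.9081.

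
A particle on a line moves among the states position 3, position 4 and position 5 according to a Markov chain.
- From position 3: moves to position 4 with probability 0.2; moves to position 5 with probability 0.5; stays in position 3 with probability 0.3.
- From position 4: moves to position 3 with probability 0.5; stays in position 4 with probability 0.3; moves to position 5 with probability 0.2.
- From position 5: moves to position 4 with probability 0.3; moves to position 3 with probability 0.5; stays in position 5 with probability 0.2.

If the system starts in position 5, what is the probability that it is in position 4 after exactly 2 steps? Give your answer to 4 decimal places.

Sum over the intermediate state after 1 step:
P = P(position 5→position 3)·P(position 3→position 4) + P(position 5→position 4)·P(position 4→position 4) + P(position 5→position 5)·P(position 5→position 4)
  = 0.5×0.2 + 0.3×0.3 + 0.2×0.3
  = 0.1000 + 0.0900 + 0.0600 = 0.2500

0.2500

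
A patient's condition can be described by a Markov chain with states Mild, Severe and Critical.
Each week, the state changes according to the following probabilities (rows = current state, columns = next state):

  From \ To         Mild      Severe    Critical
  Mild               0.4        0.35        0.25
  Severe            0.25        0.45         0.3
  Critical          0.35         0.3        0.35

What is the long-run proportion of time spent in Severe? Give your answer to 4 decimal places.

Let the stationary distribution be π with π = πP and π_1 + π_2 + π_3 = 1.
π_1 = 0.4·π_1 + 0.25·π_2 + 0.35·π_3
π_2 = 0.35·π_1 + 0.45·π_2 + 0.3·π_3
Solving with the normalization constraint gives π = (0.3292, 0.3723, 0.2985).
So the stationary probability of Severe is 0.3723.

0.3723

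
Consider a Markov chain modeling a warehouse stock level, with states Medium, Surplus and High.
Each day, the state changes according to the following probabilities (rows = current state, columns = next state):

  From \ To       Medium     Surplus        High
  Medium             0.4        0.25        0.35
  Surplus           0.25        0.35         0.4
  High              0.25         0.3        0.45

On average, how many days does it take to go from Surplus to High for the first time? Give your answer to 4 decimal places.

2.5954

Let t(s) be the expected number of days to first reach High from state s, with t(High) = 0. Conditioning on the first day:
t(Medium) = 1 + 0.4·t(Medium) + 0.25·t(Surplus)
t(Surplus) = 1 + 0.25·t(Medium) + 0.35·t(Surplus)
Solving: t(Medium) = 2.7481, t(Surplus) = 2.5954.
Expected days from Surplus to High: 2.5954.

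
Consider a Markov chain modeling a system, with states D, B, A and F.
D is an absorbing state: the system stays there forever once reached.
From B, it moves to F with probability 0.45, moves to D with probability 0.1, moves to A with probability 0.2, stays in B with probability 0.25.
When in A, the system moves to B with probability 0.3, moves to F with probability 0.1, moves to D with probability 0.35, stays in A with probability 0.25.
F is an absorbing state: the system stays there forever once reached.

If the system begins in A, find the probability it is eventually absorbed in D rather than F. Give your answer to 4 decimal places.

Let h(s) be the probability of absorption at D starting from transient state s. Then h(D) = 1 and h(F) = 0. By first-step analysis:
h(B) = 0.1·1 + 0.25·h(B) + 0.2·h(A) + 0.45·0
h(A) = 0.35·1 + 0.3·h(B) + 0.25·h(A) + 0.1·0
Solving: h(B) = 0.2886, h(A) = 0.5821.
Starting from A, the probability is 0.5821.

0.5821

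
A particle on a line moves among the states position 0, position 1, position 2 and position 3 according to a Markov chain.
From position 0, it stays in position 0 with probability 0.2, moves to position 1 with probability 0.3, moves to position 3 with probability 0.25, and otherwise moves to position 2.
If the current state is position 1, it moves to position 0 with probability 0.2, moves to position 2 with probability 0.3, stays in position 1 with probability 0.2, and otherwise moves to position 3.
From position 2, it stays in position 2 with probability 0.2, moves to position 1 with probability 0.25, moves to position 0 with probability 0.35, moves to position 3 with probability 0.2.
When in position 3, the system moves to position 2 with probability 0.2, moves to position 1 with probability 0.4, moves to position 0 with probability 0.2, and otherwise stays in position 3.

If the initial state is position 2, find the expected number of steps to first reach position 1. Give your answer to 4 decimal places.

3.3796

Let t(s) be the expected number of steps to first reach position 1 from state s, with t(position 1) = 0. Conditioning on the first step:
t(position 0) = 1 + 0.2·t(position 0) + 0.25·t(position 2) + 0.25·t(position 3)
t(position 2) = 1 + 0.35·t(position 0) + 0.2·t(position 2) + 0.2·t(position 3)
t(position 3) = 1 + 0.2·t(position 0) + 0.2·t(position 2) + 0.2·t(position 3)
Solving: t(position 0) = 3.2117, t(position 2) = 3.3796, t(position 3) = 2.8978.
Expected steps from position 2 to position 1: 3.3796.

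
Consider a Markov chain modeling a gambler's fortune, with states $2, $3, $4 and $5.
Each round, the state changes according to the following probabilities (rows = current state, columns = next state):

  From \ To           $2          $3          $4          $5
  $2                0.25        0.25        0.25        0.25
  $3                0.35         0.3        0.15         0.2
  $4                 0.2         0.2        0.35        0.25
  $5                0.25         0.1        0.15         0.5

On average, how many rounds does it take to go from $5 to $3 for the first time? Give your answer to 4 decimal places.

Let t(s) be the expected number of rounds to first reach $3 from state s, with t($3) = 0. Conditioning on the first round:
t($2) = 1 + 0.25·t($2) + 0.25·t($4) + 0.25·t($5)
t($4) = 1 + 0.2·t($2) + 0.35·t($4) + 0.25·t($5)
t($5) = 1 + 0.25·t($2) + 0.15·t($4) + 0.5·t($5)
Solving: t($2) = 5.3202, t($4) = 5.6158, t($5) = 6.3448.
Expected rounds from $5 to $3: 6.3448.

6.3448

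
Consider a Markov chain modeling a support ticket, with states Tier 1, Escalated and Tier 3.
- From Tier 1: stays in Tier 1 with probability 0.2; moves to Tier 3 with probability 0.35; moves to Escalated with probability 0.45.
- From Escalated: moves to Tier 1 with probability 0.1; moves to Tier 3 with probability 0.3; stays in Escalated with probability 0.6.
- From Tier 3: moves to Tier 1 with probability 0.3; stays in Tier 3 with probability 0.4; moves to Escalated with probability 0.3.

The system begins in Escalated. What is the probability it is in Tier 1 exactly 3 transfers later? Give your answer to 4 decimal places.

0.1840

Propagate the distribution vector 3 transfers from Escalated.
After 0 transfers: (0.0000, 1.0000, 0.0000)
After 1 transfer: (0.1000, 0.6000, 0.3000)
After 2 transfers: (0.1700, 0.4950, 0.3350)
After 3 transfers: (0.1840, 0.4740, 0.3420)
P(in Tier 1 after 3 transfers) = 0.1840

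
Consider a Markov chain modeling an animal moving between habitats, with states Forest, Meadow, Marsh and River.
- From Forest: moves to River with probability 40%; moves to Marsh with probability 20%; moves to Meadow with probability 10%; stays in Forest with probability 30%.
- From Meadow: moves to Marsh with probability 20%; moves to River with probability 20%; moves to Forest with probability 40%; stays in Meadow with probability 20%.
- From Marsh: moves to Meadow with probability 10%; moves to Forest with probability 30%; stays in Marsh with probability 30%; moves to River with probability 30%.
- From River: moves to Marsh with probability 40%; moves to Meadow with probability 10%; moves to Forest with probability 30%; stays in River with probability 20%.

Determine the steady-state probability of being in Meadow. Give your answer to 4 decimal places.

Let the stationary distribution be π with π = πP and π_1 + π_2 + π_3 + π_4 = 1.
π_1 = 0.3·π_1 + 0.4·π_2 + 0.3·π_3 + 0.3·π_4
π_2 = 0.1·π_1 + 0.2·π_2 + 0.1·π_3 + 0.1·π_4
π_3 = 0.2·π_1 + 0.2·π_2 + 0.3·π_3 + 0.4·π_4
Solving with the normalization constraint gives π = (0.3111, 0.1111, 0.2869, 0.2909).
So the stationary probability of Meadow is 0.1111.

0.1111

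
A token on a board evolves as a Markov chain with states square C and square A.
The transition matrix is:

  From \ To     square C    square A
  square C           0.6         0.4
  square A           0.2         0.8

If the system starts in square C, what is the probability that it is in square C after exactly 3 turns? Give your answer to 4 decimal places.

0.3760

Propagate the distribution vector 3 turns from square C.
After 0 turns: (1.0000, 0.0000)
After 1 turn: (0.6000, 0.4000)
After 2 turns: (0.4400, 0.5600)
After 3 turns: (0.3760, 0.6240)
P(in square C after 3 turns) = 0.3760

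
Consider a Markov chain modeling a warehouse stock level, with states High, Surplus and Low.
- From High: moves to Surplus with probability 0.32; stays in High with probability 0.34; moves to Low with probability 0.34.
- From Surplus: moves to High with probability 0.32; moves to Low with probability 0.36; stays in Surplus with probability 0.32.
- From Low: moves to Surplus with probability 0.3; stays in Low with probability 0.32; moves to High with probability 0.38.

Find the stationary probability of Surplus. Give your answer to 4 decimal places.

0.3132

Let the stationary distribution be π with π = πP and π_1 + π_2 + π_3 = 1.
π_1 = 0.34·π_1 + 0.32·π_2 + 0.38·π_3
π_2 = 0.32·π_1 + 0.32·π_2 + 0.3·π_3
Solving with the normalization constraint gives π = (0.3473, 0.3132, 0.3395).
So the stationary probability of Surplus is 0.3132.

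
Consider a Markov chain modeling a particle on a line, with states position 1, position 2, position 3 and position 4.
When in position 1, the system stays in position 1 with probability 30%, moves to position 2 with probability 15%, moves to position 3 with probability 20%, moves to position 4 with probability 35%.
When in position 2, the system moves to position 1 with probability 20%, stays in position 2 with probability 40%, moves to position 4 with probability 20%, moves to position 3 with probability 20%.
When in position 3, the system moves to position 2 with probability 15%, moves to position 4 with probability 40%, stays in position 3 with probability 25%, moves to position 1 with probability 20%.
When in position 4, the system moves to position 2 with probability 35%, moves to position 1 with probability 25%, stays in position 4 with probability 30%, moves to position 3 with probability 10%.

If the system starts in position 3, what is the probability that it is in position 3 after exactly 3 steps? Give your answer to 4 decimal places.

Propagate the distribution vector 3 steps from position 3.
After 0 steps: (0.0000, 0.0000, 1.0000, 0.0000)
After 1 step: (0.2000, 0.1500, 0.2500, 0.4000)
After 2 steps: (0.2400, 0.2675, 0.1725, 0.3200)
After 3 steps: (0.2400, 0.2809, 0.1766, 0.3025)
P(in position 3 after 3 steps) = 0.1766

0.1766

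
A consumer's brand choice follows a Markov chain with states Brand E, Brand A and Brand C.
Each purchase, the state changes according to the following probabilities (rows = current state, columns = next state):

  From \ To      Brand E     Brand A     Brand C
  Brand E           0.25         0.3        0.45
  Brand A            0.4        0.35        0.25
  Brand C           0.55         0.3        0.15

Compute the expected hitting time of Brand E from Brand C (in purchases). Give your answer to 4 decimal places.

1.9895

Let t(s) be the expected number of purchases to first reach Brand E from state s, with t(Brand E) = 0. Conditioning on the first purchase:
t(Brand A) = 1 + 0.35·t(Brand A) + 0.25·t(Brand C)
t(Brand C) = 1 + 0.3·t(Brand A) + 0.15·t(Brand C)
Solving: t(Brand A) = 2.3037, t(Brand C) = 1.9895.
Expected purchases from Brand C to Brand E: 1.9895.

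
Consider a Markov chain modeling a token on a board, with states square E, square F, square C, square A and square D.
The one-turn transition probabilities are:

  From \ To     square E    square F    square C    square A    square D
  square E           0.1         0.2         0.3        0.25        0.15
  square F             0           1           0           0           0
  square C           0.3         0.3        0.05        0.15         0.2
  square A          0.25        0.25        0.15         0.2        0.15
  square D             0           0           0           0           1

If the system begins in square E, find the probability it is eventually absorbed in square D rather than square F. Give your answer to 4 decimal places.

Let h(s) be the probability of absorption at square D starting from transient state s. Then h(square D) = 1 and h(square F) = 0. By first-step analysis:
h(square E) = 0.1·h(square E) + 0.2·0 + 0.3·h(square C) + 0.25·h(square A) + 0.15·1
h(square C) = 0.3·h(square E) + 0.3·0 + 0.05·h(square C) + 0.15·h(square A) + 0.2·1
h(square A) = 0.25·h(square E) + 0.25·0 + 0.15·h(square C) + 0.2·h(square A) + 0.15·1
Solving: h(square E) = 0.4089, h(square C) = 0.4013, h(square A) = 0.3905.
Starting from square E, the probability is 0.4089.

0.4089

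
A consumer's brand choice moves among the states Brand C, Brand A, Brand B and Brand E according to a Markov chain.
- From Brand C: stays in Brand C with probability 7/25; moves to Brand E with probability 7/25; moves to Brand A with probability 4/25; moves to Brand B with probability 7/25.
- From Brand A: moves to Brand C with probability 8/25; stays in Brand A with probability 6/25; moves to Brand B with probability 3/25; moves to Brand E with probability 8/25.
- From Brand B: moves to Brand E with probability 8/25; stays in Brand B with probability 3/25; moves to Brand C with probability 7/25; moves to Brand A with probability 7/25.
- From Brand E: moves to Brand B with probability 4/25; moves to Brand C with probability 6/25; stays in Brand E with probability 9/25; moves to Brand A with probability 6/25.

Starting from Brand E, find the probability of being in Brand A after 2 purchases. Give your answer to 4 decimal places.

0.2272

Propagate the distribution vector 2 purchases from Brand E.
After 0 purchases: (0.0000, 0.0000, 0.0000, 1.0000)
After 1 purchase: (0.2400, 0.2400, 0.1600, 0.3600)
After 2 purchases: (0.2752, 0.2272, 0.1728, 0.3248)
P(in Brand A after 2 purchases) = 0.2272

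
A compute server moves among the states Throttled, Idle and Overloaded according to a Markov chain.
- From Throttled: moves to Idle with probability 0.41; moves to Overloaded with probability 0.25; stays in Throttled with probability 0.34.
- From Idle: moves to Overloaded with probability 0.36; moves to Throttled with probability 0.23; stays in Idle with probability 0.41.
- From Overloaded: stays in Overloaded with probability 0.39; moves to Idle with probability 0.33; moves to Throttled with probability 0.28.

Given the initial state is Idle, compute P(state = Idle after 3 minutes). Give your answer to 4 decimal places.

Propagate the distribution vector 3 minutes from Idle.
After 0 minutes: (0.0000, 1.0000, 0.0000)
After 1 minute: (0.2300, 0.4100, 0.3600)
After 2 minutes: (0.2733, 0.3812, 0.3455)
After 3 minutes: (0.2773, 0.3824, 0.3403)
P(in Idle after 3 minutes) = 0.3824

0.3824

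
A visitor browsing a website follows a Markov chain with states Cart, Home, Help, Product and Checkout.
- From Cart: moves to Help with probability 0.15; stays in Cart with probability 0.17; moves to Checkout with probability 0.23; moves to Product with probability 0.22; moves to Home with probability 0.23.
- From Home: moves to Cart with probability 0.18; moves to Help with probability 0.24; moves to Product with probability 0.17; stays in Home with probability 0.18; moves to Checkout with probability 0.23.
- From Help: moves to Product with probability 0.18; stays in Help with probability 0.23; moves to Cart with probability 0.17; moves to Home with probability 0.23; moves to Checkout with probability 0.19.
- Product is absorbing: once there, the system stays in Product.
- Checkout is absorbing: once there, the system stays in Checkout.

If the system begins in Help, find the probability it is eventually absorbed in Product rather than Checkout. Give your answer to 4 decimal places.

Let h(s) be the probability of absorption at Product starting from transient state s. Then h(Product) = 1 and h(Checkout) = 0. By first-step analysis:
h(Cart) = 0.17·h(Cart) + 0.23·h(Home) + 0.15·h(Help) + 0.22·1 + 0.23·0
h(Home) = 0.18·h(Cart) + 0.18·h(Home) + 0.24·h(Help) + 0.17·1 + 0.23·0
h(Help) = 0.17·h(Cart) + 0.23·h(Home) + 0.23·h(Help) + 0.18·1 + 0.19·0
Solving: h(Cart) = 0.4753, h(Home) = 0.4501, h(Help) = 0.4732.
Starting from Help, the probability is 0.4732.

0.4732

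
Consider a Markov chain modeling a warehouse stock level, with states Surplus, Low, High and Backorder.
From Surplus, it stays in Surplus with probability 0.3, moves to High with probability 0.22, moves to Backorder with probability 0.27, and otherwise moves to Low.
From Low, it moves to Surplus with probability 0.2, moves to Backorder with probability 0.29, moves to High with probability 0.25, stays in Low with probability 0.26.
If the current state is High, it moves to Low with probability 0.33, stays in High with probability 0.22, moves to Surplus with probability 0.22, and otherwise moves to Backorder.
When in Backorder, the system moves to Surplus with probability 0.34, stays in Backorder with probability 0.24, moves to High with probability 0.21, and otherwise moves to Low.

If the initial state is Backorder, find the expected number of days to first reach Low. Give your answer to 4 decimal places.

4.2405

Let t(s) be the expected number of days to first reach Low from state s, with t(Low) = 0. Conditioning on the first day:
t(Surplus) = 1 + 0.3·t(Surplus) + 0.22·t(High) + 0.27·t(Backorder)
t(High) = 1 + 0.22·t(Surplus) + 0.22·t(High) + 0.23·t(Backorder)
t(Backorder) = 1 + 0.34·t(Surplus) + 0.21·t(High) + 0.24·t(Backorder)
Solving: t(Surplus) = 4.2356, t(High) = 3.7271, t(Backorder) = 4.2405.
Expected days from Backorder to Low: 4.2405.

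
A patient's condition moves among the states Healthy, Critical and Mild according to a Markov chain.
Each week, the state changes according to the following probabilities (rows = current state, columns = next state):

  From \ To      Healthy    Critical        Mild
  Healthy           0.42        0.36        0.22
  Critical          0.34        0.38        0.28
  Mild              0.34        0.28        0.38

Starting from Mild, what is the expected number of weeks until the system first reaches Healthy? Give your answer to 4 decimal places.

2.9412

Let t(s) be the expected number of weeks to first reach Healthy from state s, with t(Healthy) = 0. Conditioning on the first week:
t(Critical) = 1 + 0.38·t(Critical) + 0.28·t(Mild)
t(Mild) = 1 + 0.28·t(Critical) + 0.38·t(Mild)
Solving: t(Critical) = 2.9412, t(Mild) = 2.9412.
Expected weeks from Mild to Healthy: 2.9412.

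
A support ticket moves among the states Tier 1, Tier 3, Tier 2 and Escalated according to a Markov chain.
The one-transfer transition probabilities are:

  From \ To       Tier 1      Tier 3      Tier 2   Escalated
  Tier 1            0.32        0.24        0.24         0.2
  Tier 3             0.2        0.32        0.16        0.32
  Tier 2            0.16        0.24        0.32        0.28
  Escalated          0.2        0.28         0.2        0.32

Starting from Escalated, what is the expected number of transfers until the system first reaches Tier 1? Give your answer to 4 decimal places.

Let t(s) be the expected number of transfers to first reach Tier 1 from state s, with t(Tier 1) = 0. Conditioning on the first transfer:
t(Tier 3) = 1 + 0.32·t(Tier 3) + 0.16·t(Tier 2) + 0.32·t(Escalated)
t(Tier 2) = 1 + 0.24·t(Tier 3) + 0.32·t(Tier 2) + 0.28·t(Escalated)
t(Escalated) = 1 + 0.28·t(Tier 3) + 0.2·t(Tier 2) + 0.32·t(Escalated)
Solving: t(Tier 3) = 5.2141, t(Tier 2) = 5.4619, t(Escalated) = 5.2240.
Expected transfers from Escalated to Tier 1: 5.2240.

5.2240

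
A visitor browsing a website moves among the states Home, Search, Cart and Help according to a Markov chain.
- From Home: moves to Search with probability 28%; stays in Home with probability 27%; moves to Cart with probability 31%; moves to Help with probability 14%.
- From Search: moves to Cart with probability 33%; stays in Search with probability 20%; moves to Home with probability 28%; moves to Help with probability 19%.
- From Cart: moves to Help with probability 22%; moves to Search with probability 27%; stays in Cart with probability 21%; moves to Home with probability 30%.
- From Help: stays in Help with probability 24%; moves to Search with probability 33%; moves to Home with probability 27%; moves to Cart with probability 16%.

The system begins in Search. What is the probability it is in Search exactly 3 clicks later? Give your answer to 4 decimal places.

0.2656

Propagate the distribution vector 3 clicks from Search.
After 0 clicks: (0.0000, 1.0000, 0.0000, 0.0000)
After 1 click: (0.2800, 0.2000, 0.3300, 0.1900)
After 2 clicks: (0.2819, 0.2702, 0.2525, 0.1954)
After 3 clicks: (0.2803, 0.2656, 0.2608, 0.1933)
P(in Search after 3 clicks) = 0.2656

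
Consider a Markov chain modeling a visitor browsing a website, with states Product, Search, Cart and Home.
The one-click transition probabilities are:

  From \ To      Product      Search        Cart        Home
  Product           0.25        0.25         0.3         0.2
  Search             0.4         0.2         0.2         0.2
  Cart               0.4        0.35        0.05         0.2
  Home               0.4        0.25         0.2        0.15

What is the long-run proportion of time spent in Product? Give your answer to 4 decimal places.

Let the stationary distribution be π with π = πP and π_1 + π_2 + π_3 + π_4 = 1.
π_1 = 0.25·π_1 + 0.4·π_2 + 0.4·π_3 + 0.4·π_4
π_2 = 0.25·π_1 + 0.2·π_2 + 0.35·π_3 + 0.25·π_4
π_3 = 0.3·π_1 + 0.2·π_2 + 0.05·π_3 + 0.2·π_4
Solving with the normalization constraint gives π = (0.3478, 0.2575, 0.2042, 0.1905).
So the stationary probability of Product is 0.3478.

0.3478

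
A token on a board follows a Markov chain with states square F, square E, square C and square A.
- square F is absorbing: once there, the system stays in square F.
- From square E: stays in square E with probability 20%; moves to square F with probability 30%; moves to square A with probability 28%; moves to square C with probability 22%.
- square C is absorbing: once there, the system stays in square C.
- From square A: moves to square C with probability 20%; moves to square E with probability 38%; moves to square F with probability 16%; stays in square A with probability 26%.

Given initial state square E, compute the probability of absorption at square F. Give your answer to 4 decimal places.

Let h(s) be the probability of absorption at square F starting from transient state s. Then h(square F) = 1 and h(square C) = 0. By first-step analysis:
h(square E) = 0.3·1 + 0.2·h(square E) + 0.22·0 + 0.28·h(square A)
h(square A) = 0.16·1 + 0.38·h(square E) + 0.2·0 + 0.26·h(square A)
Solving: h(square E) = 0.5494, h(square A) = 0.4984.
Starting from square E, the probability is 0.5494.

0.5494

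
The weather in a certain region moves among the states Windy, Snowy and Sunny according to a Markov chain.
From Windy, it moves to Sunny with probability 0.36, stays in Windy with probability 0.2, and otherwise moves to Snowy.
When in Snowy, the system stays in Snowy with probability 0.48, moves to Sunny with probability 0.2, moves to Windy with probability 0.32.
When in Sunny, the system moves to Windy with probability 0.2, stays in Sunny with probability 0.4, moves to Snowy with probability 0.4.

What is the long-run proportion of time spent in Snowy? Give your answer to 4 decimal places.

Let the stationary distribution be π with π = πP and π_1 + π_2 + π_3 = 1.
π_1 = 0.2·π_1 + 0.32·π_2 + 0.2·π_3
π_2 = 0.44·π_1 + 0.48·π_2 + 0.4·π_3
Solving with the normalization constraint gives π = (0.2535, 0.4458, 0.3007).
So the stationary probability of Snowy is 0.4458.

0.4458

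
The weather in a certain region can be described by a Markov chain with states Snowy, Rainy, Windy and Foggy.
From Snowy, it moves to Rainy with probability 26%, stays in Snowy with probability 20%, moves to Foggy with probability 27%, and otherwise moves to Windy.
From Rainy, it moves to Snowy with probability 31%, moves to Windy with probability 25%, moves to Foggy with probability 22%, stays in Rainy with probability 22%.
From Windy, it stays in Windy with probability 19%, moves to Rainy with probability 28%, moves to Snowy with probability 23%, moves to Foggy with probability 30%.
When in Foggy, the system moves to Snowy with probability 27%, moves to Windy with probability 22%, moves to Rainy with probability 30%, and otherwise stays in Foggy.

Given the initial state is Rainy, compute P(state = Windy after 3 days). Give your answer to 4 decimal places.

0.2333

Propagate the distribution vector 3 days from Rainy.
After 0 days: (0.0000, 1.0000, 0.0000, 0.0000)
After 1 day: (0.3100, 0.2200, 0.2500, 0.2200)
After 2 days: (0.2471, 0.2650, 0.2346, 0.2533)
After 3 days: (0.2539, 0.2642, 0.2333, 0.2486)
P(in Windy after 3 days) = 0.2333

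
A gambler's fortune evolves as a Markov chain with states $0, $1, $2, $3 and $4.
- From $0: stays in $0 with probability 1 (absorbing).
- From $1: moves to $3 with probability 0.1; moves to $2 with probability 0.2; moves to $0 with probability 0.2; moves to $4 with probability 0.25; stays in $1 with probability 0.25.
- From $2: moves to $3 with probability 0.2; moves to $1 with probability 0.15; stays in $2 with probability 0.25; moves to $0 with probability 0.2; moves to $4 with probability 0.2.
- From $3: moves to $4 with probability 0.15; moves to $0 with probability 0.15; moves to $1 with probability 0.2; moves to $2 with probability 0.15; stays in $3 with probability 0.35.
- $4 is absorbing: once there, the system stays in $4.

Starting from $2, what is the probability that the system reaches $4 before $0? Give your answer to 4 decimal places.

0.5115

Let h(s) be the probability of absorption at $4 starting from transient state s. Then h($4) = 1 and h($0) = 0. By first-step analysis:
h($1) = 0.2·0 + 0.25·h($1) + 0.2·h($2) + 0.1·h($3) + 0.25·1
h($2) = 0.2·0 + 0.15·h($1) + 0.25·h($2) + 0.2·h($3) + 0.2·1
h($3) = 0.15·0 + 0.2·h($1) + 0.15·h($2) + 0.35·h($3) + 0.15·1
Solving: h($1) = 0.5383, h($2) = 0.5115, h($3) = 0.5145.
Starting from $2, the probability is 0.5115.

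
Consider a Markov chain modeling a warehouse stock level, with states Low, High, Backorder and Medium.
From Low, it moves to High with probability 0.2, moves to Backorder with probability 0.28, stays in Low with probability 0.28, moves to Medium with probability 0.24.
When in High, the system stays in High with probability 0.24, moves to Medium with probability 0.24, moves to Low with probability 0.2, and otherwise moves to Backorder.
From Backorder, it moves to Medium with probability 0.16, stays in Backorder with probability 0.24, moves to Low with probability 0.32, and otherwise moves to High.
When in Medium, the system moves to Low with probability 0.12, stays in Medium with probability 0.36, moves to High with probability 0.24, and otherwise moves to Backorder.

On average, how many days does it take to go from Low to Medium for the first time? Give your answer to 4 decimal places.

Let t(s) be the expected number of days to first reach Medium from state s, with t(Medium) = 0. Conditioning on the first day:
t(Low) = 1 + 0.28·t(Low) + 0.2·t(High) + 0.28·t(Backorder)
t(High) = 1 + 0.2·t(Low) + 0.24·t(High) + 0.32·t(Backorder)
t(Backorder) = 1 + 0.32·t(Low) + 0.28·t(High) + 0.24·t(Backorder)
Solving: t(Low) = 4.5924, t(High) = 4.6072, t(Backorder) = 4.9468.
Expected days from Low to Medium: 4.5924.

4.5924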